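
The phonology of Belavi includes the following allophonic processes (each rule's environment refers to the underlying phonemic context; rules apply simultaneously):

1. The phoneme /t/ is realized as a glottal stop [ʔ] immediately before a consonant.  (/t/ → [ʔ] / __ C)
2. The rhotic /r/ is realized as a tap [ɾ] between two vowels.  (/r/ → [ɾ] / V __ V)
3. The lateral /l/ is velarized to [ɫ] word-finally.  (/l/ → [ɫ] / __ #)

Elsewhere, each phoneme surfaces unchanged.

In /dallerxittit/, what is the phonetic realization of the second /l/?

/l/ (between /l/ and /e/) is in the target of rule 3 but the environment (word-finally) is not met → [l].

[l]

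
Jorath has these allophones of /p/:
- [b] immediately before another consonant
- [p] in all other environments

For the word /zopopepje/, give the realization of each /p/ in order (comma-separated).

[p], [p], [b]

Occurrence 1 (position 3): no conditioning environment matches → elsewhere allophone [p].
Occurrence 2 (position 5): no conditioning environment matches → elsewhere allophone [p].
Occurrence 3 (position 7): immediately before another consonant → [b].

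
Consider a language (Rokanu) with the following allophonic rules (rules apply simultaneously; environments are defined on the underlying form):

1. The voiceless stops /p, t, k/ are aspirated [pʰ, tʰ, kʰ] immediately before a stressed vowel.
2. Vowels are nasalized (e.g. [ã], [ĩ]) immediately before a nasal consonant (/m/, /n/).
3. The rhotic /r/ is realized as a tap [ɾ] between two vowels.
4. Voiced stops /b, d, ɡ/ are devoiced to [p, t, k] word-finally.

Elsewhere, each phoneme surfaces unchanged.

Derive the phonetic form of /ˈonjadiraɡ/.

/o/ (word-initial): before a nasal consonant, so rule 2 applies → [õ].
/n/ — not in any rule's target class → [n].
/j/ (between /n/ and /a/) is unaffected → [j].
/a/ (between /j/ and /d/): rule 2 targets it, but not before a nasal consonant → unchanged [a].
/d/ (between /a/ and /i/) fails the environment for rule 4, so it stays [d].
/i/ (between /d/ and /r/): rule 2 targets it, but not before a nasal consonant → unchanged [i].
/r/ meets the environment for rule 3 (between two vowels) → [ɾ].
/a/ (between /r/ and /ɡ/) is in the target of rule 2 but the environment (before a nasal consonant) is not met → [a].
/ɡ/ meets the environment for rule 4 (word-finally) → [k].

[ˈõnjadiɾak]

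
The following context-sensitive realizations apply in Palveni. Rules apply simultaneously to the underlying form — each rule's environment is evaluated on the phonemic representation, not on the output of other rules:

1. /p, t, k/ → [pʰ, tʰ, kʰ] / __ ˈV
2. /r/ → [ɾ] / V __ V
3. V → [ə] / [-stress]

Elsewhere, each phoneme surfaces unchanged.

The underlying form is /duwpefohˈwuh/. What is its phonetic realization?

[dəwpəfəhˈwuh]

/u/ (between /d/ and /w/) occurs in an unstressed syllable → [ə] by rule 3.
/p/ (between /w/ and /e/): rule 1 targets it, but not immediately before a stressed vowel → unchanged [p].
/e/ (between /p/ and /f/): in an unstressed syllable, so rule 3 applies → [ə].
/o/ — between /f/ and /h/, in an unstressed syllable — surfaces as [ə] (rule 3).
/u/ (between /w/ and /h/) is in the target of rule 3 but the environment (in an unstressed syllable) is not met → [u].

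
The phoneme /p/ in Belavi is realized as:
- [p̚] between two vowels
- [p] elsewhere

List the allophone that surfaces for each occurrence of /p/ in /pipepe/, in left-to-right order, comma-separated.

Occurrence 1 (position 1): no conditioning environment matches → elsewhere allophone [p].
Occurrence 2 (position 3): between two vowels → [p̚].
Occurrence 3 (position 5): between two vowels → [p̚].

[p], [p̚], [p̚]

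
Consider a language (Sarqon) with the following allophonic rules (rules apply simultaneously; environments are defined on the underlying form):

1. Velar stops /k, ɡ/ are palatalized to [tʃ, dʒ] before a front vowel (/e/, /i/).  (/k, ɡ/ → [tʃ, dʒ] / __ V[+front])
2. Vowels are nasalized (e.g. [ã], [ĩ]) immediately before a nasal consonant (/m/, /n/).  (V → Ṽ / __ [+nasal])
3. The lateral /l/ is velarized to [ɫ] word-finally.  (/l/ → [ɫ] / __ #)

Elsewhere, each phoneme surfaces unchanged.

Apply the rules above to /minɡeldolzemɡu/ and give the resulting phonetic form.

/m/ (word-initial): no rule targets it → [m].
/i/ (between /m/ and /n/) occurs before a nasal consonant → [ĩ] by rule 2.
/n/ — not in any rule's target class → [n].
/ɡ/ — between /n/ and /e/, before a front vowel — surfaces as [dʒ] (rule 1).
/e/ (between /ɡ/ and /l/) fails the environment for rule 2, so it stays [e].
/l/ (between /e/ and /d/): rule 3 targets it, but not word-finally → unchanged [l].
/d/ (between /l/ and /o/) is unaffected → [d].
/o/ (between /d/ and /l/) fails the environment for rule 2, so it stays [o].
/l/ (between /o/ and /z/) fails the environment for rule 3, so it stays [l].
/z/ stays [z].
/e/ meets the environment for rule 2 (before a nasal consonant) → [ẽ].
/m/ (between /e/ and /ɡ/): no rule targets it → [m].
/ɡ/ (between /m/ and /u/): rule 1 targets it, but not before a front vowel → unchanged [ɡ].
/u/ (word-final): rule 2 targets it, but not before a nasal consonant → unchanged [u].

[mĩndʒeldolzẽmɡu]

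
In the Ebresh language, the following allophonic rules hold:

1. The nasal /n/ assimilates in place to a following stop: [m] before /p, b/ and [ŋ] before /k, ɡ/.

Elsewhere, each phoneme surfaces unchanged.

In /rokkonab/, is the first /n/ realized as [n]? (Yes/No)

Yes

/n/ — between /o/ and /a/; rule 1 does not apply here → [n].
The actual realization is [n], which matches [n].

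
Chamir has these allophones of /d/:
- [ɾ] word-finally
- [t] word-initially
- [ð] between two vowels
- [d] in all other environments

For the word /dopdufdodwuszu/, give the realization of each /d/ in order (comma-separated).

[t], [d], [d], [d]

Occurrence 1 (position 1): word-initially → [t].
Occurrence 2 (position 4): no conditioning environment matches → elsewhere allophone [d].
Occurrence 3 (position 7): no conditioning environment matches → elsewhere allophone [d].
Occurrence 4 (position 9): no conditioning environment matches → elsewhere allophone [d].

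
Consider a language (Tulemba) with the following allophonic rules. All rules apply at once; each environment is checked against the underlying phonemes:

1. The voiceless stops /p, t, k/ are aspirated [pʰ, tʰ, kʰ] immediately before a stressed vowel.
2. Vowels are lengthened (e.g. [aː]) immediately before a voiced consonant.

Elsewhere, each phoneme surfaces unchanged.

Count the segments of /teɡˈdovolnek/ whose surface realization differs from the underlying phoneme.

3

Segments that undergo a rule: /e/ → [eː] (rule 2); /o/ → [oː] (rule 2); /o/ → [oː] (rule 2).
All other segments surface unchanged.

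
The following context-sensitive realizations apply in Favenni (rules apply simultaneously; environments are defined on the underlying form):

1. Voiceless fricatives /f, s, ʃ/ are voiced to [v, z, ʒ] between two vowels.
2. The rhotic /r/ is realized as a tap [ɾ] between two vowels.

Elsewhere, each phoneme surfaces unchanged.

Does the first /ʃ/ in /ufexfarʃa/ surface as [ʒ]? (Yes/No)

/ʃ/ (between /r/ and /a/) is in the target of rule 1 but the environment (between two vowels) is not met → [ʃ].
The actual realization is [ʃ], not [ʒ].

No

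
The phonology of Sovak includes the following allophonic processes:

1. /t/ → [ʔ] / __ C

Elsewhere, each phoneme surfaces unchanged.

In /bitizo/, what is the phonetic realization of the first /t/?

/t/ (between /i/ and /i/) is in the target of rule 1 but the environment (immediately before a consonant) is not met → [t].

[t]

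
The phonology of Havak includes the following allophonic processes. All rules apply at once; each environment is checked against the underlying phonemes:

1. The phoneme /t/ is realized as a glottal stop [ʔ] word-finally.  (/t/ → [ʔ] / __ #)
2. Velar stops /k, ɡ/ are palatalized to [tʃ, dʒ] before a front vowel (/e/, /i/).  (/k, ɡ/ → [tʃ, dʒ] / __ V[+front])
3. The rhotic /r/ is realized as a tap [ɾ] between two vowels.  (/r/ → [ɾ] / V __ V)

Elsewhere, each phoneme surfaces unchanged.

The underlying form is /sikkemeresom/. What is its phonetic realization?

[siktʃemeɾesom]

/s/ — not in any rule's target class → [s].
/i/ (between /s/ and /k/) is unaffected → [i].
/k/ (between /i/ and /k/) is in the target of rule 2 but the environment (before a front vowel) is not met → [k].
/k/ (between /k/ and /e/): before a front vowel, so rule 2 applies → [tʃ].
/e/ (between /k/ and /m/): no rule targets it → [e].
/m/ — not in any rule's target class → [m].
/e/ — not in any rule's target class → [e].
/r/ (between /e/ and /e/) occurs between two vowels → [ɾ] by rule 3.
/e/ stays [e].
/s/ stays [s].
/o/ (between /s/ and /m/) is unaffected → [o].
/m/ (word-final) is unaffected → [m].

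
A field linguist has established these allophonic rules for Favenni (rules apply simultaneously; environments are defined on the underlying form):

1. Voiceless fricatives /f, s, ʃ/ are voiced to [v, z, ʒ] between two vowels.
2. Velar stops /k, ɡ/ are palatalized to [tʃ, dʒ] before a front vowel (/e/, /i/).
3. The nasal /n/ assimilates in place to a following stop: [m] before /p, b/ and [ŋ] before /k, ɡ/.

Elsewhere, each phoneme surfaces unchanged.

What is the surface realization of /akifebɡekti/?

/a/ (word-initial) is unaffected → [a].
/k/ (between /a/ and /i/): before a front vowel, so rule 2 applies → [tʃ].
/i/ (between /k/ and /f/) is unaffected → [i].
/f/ meets the environment for rule 1 (between two vowels) → [v].
/e/ — not in any rule's target class → [e].
/b/ (between /e/ and /ɡ/) is unaffected → [b].
/ɡ/ (between /b/ and /e/): before a front vowel, so rule 2 applies → [dʒ].
/e/ (between /ɡ/ and /k/): no rule targets it → [e].
/k/ (between /e/ and /t/) fails the environment for rule 2, so it stays [k].
/t/ — not in any rule's target class → [t].
/i/ (word-final) is unaffected → [i].

[atʃivebdʒekti]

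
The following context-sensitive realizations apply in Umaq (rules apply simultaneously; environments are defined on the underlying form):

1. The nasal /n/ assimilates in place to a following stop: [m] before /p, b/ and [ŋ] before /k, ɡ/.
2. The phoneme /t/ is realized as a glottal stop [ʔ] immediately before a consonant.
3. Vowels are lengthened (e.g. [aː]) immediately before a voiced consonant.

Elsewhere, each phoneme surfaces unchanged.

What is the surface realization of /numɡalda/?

/n/ (word-initial): rule 1 targets it, but not before a labial or velar stop → unchanged [n].
/u/ meets the environment for rule 3 (before a voiced consonant) → [uː].
/m/ (between /u/ and /ɡ/) is unaffected → [m].
/ɡ/ — not in any rule's target class → [ɡ].
Rule 3 applies to /a/ (between /ɡ/ and /l/: before a voiced consonant) → [aː].
/l/ — not in any rule's target class → [l].
/d/ (between /l/ and /a/): no rule targets it → [d].
/a/ (word-final): rule 3 targets it, but not before a voiced consonant → unchanged [a].

[nuːmɡaːlda]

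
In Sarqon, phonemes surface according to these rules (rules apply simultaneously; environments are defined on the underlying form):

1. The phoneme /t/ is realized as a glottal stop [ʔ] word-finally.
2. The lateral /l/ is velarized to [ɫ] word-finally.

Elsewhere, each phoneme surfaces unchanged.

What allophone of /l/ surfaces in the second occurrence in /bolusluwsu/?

/l/ (between /s/ and /u/) is in the target of rule 2 but the environment (word-finally) is not met → [l].

[l]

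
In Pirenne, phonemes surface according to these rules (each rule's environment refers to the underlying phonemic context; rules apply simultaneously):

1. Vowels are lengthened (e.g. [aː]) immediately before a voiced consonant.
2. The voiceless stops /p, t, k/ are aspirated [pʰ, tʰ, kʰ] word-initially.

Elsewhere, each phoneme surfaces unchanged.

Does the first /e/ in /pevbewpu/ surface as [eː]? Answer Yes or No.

Rule 1 applies to /e/ (between /p/ and /v/: before a voiced consonant) → [eː].
The actual realization is [eː], which matches [eː].

Yes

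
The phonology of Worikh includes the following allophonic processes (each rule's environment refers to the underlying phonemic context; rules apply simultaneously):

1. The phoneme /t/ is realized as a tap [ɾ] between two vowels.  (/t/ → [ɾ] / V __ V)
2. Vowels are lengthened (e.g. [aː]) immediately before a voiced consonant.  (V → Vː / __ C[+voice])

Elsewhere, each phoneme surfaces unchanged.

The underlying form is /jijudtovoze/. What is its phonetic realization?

[jiːjuːdtoːvoːze]

/j/ (word-initial): no rule targets it → [j].
/i/ (between /j/ and /j/) occurs before a voiced consonant → [iː] by rule 2.
/j/ (between /i/ and /u/): no rule targets it → [j].
/u/ meets the environment for rule 2 (before a voiced consonant) → [uː].
/d/ (between /u/ and /t/) is unaffected → [d].
/t/ — between /d/ and /o/; rule 1 does not apply here → [t].
/o/ (between /t/ and /v/): before a voiced consonant, so rule 2 applies → [oː].
/v/ stays [v].
/o/ (between /v/ and /z/) occurs before a voiced consonant → [oː] by rule 2.
/z/ stays [z].
/e/ (word-final) is in the target of rule 2 but the environment (before a voiced consonant) is not met → [e].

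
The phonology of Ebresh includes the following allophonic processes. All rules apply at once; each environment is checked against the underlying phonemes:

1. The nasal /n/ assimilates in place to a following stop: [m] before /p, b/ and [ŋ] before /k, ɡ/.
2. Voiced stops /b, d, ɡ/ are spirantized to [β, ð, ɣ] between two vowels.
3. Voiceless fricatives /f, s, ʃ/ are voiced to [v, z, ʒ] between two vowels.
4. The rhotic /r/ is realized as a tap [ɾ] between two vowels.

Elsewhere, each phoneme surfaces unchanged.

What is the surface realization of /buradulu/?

[buɾaðulu]

/b/ (word-initial) is in the target of rule 2 but the environment (between two vowels) is not met → [b].
Rule 4 applies to /r/ (between /u/ and /a/: between two vowels) → [ɾ].
/d/ — between /a/ and /u/, between two vowels — surfaces as [ð] (rule 2).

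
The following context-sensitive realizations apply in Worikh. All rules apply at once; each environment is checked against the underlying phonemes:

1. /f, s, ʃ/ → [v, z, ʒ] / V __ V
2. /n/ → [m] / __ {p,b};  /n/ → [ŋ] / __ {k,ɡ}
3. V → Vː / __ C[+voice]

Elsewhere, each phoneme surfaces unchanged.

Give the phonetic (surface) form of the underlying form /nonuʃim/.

/n/ (word-initial): rule 2 targets it, but not before a labial or velar stop → unchanged [n].
/o/ (between /n/ and /n/) occurs before a voiced consonant → [oː] by rule 3.
/n/ (between /o/ and /u/) is in the target of rule 2 but the environment (before a labial or velar stop) is not met → [n].
/u/ — between /n/ and /ʃ/; rule 3 does not apply here → [u].
/ʃ/ (between /u/ and /i/): between two vowels, so rule 1 applies → [ʒ].
/i/ — between /ʃ/ and /m/, before a voiced consonant — surfaces as [iː] (rule 3).
/m/ (word-final): no rule targets it → [m].

[noːnuʒiːm]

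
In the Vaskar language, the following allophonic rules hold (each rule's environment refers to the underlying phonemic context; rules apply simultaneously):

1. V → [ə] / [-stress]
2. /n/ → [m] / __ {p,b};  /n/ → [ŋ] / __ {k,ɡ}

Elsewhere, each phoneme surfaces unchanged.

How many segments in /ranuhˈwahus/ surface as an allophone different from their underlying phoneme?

Segments that undergo a rule: /a/ → [ə] (rule 1); /u/ → [ə] (rule 1); /u/ → [ə] (rule 1).
All other segments surface unchanged.

3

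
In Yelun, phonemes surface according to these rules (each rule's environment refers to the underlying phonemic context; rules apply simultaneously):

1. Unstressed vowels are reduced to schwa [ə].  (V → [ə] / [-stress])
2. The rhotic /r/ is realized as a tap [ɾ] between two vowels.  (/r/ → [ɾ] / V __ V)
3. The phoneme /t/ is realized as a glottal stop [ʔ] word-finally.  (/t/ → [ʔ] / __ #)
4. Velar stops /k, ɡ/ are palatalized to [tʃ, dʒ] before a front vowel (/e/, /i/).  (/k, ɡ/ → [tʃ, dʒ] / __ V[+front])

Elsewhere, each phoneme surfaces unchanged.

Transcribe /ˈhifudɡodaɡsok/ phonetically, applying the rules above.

[ˈhifədɡədəɡsək]

/h/ (word-initial): no rule targets it → [h].
/i/ (between /h/ and /f/): rule 1 targets it, but not in an unstressed syllable → unchanged [i].
/f/ stays [f].
/u/ (between /f/ and /d/) occurs in an unstressed syllable → [ə] by rule 1.
/d/ (between /u/ and /ɡ/): no rule targets it → [d].
/ɡ/ (between /d/ and /o/): rule 4 targets it, but not before a front vowel → unchanged [ɡ].
/o/ (between /ɡ/ and /d/) occurs in an unstressed syllable → [ə] by rule 1.
/d/ (between /o/ and /a/) is unaffected → [d].
/a/ (between /d/ and /ɡ/): in an unstressed syllable, so rule 1 applies → [ə].
/ɡ/ (between /a/ and /s/) is in the target of rule 4 but the environment (before a front vowel) is not met → [ɡ].
/s/ (between /ɡ/ and /o/): no rule targets it → [s].
/o/ — between /s/ and /k/, in an unstressed syllable — surfaces as [ə] (rule 1).
/k/ — word-final; rule 4 does not apply here → [k].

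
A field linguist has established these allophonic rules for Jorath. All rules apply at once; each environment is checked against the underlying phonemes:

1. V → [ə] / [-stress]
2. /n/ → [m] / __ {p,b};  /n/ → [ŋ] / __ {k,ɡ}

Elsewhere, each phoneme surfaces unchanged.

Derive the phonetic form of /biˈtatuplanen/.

[bəˈtatəplənən]

Rule 1 applies to /i/ (between /b/ and /t/: in an unstressed syllable) → [ə].
/a/ (between /t/ and /t/) is in the target of rule 1 but the environment (in an unstressed syllable) is not met → [a].
/u/ — between /t/ and /p/, in an unstressed syllable — surfaces as [ə] (rule 1).
/a/ meets the environment for rule 1 (in an unstressed syllable) → [ə].
/n/ (between /a/ and /e/) is in the target of rule 2 but the environment (before a labial or velar stop) is not met → [n].
/e/ meets the environment for rule 1 (in an unstressed syllable) → [ə].
/n/ (word-final) is in the target of rule 2 but the environment (before a labial or velar stop) is not met → [n].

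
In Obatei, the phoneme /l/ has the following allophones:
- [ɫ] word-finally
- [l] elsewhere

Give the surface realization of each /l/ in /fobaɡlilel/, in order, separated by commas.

Occurrence 1 (position 6): no conditioning environment matches → elsewhere allophone [l].
Occurrence 2 (position 8): no conditioning environment matches → elsewhere allophone [l].
Occurrence 3 (position 10): word-finally → [ɫ].

[l], [l], [ɫ]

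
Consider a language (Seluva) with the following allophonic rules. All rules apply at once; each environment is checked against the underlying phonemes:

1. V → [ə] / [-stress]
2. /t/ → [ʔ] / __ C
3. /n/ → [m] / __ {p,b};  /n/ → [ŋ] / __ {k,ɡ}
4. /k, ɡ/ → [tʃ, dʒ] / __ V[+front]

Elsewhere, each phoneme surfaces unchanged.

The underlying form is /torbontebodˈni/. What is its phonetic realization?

[tərbəntəbədˈni]

/t/ (word-initial): rule 2 targets it, but not immediately before a consonant → unchanged [t].
/o/ (between /t/ and /r/) occurs in an unstressed syllable → [ə] by rule 1.
/r/ stays [r].
/b/ (between /r/ and /o/): no rule targets it → [b].
/o/ — between /b/ and /n/, in an unstressed syllable — surfaces as [ə] (rule 1).
/n/ (between /o/ and /t/): rule 3 targets it, but not before a labial or velar stop → unchanged [n].
/t/ (between /n/ and /e/): rule 2 targets it, but not immediately before a consonant → unchanged [t].
/e/ (between /t/ and /b/): in an unstressed syllable, so rule 1 applies → [ə].
/b/ stays [b].
/o/ — between /b/ and /d/, in an unstressed syllable — surfaces as [ə] (rule 1).
/d/ (between /o/ and /n/): no rule targets it → [d].
/n/ (between /d/ and /i/): rule 3 targets it, but not before a labial or velar stop → unchanged [n].
/i/ (word-final): rule 1 targets it, but not in an unstressed syllable → unchanged [i].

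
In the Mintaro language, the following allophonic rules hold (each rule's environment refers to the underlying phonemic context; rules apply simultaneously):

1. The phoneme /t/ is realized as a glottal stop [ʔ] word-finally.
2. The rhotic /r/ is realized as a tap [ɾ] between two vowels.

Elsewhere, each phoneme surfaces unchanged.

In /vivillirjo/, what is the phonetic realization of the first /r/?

[r]

/r/ (between /i/ and /j/) is in the target of rule 2 but the environment (between two vowels) is not met → [r].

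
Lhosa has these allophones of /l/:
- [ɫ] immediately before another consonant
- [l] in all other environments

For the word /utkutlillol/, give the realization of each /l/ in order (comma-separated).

Occurrence 1 (position 6): no conditioning environment matches → elsewhere allophone [l].
Occurrence 2 (position 8): immediately before another consonant → [ɫ].
Occurrence 3 (position 9): no conditioning environment matches → elsewhere allophone [l].
Occurrence 4 (position 11): no conditioning environment matches → elsewhere allophone [l].

[l], [ɫ], [l], [l]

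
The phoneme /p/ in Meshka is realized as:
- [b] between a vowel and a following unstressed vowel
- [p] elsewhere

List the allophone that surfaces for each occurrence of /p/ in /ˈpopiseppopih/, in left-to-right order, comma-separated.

Occurrence 1 (position 1): no conditioning environment matches → elsewhere allophone [p].
Occurrence 2 (position 3): between a vowel and a following unstressed vowel → [b].
Occurrence 3 (position 7): no conditioning environment matches → elsewhere allophone [p].
Occurrence 4 (position 8): no conditioning environment matches → elsewhere allophone [p].
Occurrence 5 (position 10): between a vowel and a following unstressed vowel → [b].

[p], [b], [p], [p], [b]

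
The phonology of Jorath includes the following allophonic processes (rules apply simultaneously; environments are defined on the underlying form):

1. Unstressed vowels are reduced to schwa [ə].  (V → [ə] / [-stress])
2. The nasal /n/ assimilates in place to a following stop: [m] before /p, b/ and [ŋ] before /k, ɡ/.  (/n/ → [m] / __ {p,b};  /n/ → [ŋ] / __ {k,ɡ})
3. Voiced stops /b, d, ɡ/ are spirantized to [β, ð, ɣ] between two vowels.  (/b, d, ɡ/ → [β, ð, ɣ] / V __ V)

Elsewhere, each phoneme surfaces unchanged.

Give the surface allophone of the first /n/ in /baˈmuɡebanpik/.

[m]

/n/ — between /a/ and /p/, before a labial or velar stop — surfaces as [m] (rule 2).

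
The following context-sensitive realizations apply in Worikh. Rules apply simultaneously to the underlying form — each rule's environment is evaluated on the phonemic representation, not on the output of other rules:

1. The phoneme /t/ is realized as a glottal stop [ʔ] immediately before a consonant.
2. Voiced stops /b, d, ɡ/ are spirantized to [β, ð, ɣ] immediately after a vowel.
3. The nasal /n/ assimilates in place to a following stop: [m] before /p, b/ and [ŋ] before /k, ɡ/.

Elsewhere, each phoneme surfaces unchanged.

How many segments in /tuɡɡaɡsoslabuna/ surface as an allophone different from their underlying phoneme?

Segments that undergo a rule: /ɡ/ → [ɣ] (rule 2); /ɡ/ → [ɣ] (rule 2); /b/ → [β] (rule 2).
All other segments surface unchanged.

3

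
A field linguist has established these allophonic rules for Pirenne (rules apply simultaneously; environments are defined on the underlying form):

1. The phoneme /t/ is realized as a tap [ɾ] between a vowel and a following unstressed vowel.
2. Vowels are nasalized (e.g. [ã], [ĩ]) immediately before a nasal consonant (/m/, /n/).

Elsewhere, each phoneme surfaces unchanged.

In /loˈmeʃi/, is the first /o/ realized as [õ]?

/o/ (between /l/ and /m/) occurs before a nasal consonant → [õ] by rule 2.
The actual realization is [õ], which matches [õ].

Yes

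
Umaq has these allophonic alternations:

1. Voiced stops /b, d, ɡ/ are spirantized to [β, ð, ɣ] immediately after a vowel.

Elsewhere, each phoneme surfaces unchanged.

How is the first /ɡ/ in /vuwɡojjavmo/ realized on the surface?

/ɡ/ (between /w/ and /o/) fails the environment for rule 1, so it stays [ɡ].

[ɡ]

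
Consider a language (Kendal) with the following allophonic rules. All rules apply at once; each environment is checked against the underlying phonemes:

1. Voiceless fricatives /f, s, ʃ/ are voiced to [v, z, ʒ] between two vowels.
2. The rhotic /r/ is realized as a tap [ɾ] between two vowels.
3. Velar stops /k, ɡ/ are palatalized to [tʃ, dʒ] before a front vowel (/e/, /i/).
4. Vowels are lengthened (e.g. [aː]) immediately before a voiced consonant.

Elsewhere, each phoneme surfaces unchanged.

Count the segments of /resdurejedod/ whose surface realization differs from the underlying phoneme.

Segments that undergo a rule: /u/ → [uː] (rule 4); /r/ → [ɾ] (rule 2); /e/ → [eː] (rule 4); /e/ → [eː] (rule 4); /o/ → [oː] (rule 4).
All other segments surface unchanged.

5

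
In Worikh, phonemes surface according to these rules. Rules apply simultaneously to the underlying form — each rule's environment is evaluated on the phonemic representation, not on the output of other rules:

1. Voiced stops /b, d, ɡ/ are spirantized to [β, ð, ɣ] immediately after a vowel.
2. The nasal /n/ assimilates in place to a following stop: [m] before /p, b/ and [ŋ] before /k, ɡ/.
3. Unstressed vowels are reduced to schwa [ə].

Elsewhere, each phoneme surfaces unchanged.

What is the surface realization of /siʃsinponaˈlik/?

[səʃsəmpənəˈlik]

/s/ (word-initial) is unaffected → [s].
/i/ meets the environment for rule 3 (in an unstressed syllable) → [ə].
/ʃ/ stays [ʃ].
/s/ — not in any rule's target class → [s].
/i/ — between /s/ and /n/, in an unstressed syllable — surfaces as [ə] (rule 3).
/n/ (between /i/ and /p/) occurs before a labial or velar stop → [m] by rule 2.
/p/ — not in any rule's target class → [p].
/o/ — between /p/ and /n/, in an unstressed syllable — surfaces as [ə] (rule 3).
/n/ (between /o/ and /a/) is in the target of rule 2 but the environment (before a labial or velar stop) is not met → [n].
/a/ — between /n/ and /l/, in an unstressed syllable — surfaces as [ə] (rule 3).
/l/ — not in any rule's target class → [l].
/i/ (between /l/ and /k/): rule 3 targets it, but not in an unstressed syllable → unchanged [i].
/k/ (word-final): no rule targets it → [k].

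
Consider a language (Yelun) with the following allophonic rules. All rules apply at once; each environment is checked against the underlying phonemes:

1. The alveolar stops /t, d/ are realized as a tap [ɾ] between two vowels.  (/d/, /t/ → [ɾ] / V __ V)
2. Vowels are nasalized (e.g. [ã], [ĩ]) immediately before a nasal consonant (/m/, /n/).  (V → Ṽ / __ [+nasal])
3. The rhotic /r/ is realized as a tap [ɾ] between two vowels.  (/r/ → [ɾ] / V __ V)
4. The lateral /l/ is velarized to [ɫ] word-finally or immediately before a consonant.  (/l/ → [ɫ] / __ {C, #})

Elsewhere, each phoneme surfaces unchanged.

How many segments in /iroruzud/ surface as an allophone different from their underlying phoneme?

2

Segments that undergo a rule: /r/ → [ɾ] (rule 3); /r/ → [ɾ] (rule 3).
All other segments surface unchanged.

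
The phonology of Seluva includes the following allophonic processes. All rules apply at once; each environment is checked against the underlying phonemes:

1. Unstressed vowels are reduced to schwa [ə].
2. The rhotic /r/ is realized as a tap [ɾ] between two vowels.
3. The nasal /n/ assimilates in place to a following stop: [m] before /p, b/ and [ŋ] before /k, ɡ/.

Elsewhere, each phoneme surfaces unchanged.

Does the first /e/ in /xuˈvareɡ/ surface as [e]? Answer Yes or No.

/e/ meets the environment for rule 1 (in an unstressed syllable) → [ə].
The actual realization is [ə], not [e].

No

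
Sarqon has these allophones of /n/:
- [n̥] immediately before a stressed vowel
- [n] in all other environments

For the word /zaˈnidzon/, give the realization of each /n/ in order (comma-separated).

[n̥], [n]

Occurrence 1 (position 3): immediately before a stressed vowel → [n̥].
Occurrence 2 (position 8): no conditioning environment matches → elsewhere allophone [n].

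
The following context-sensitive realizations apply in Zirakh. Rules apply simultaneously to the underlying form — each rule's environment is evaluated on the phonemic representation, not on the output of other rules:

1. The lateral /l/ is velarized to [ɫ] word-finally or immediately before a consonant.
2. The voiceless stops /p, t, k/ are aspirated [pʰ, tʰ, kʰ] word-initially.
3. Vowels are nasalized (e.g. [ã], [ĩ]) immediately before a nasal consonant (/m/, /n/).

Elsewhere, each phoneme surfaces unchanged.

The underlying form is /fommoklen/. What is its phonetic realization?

/o/ — between /f/ and /m/, before a nasal consonant — surfaces as [õ] (rule 3).
/o/ (between /m/ and /k/) is in the target of rule 3 but the environment (before a nasal consonant) is not met → [o].
/k/ (between /o/ and /l/) fails the environment for rule 2, so it stays [k].
/l/ (between /k/ and /e/): rule 1 targets it, but not word-finally or immediately before a consonant → unchanged [l].
/e/ — between /l/ and /n/, before a nasal consonant — surfaces as [ẽ] (rule 3).

[fõmmoklẽn]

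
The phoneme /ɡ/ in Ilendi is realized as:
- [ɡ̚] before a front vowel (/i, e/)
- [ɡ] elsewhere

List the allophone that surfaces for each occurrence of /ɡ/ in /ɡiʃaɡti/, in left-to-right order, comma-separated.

Occurrence 1 (position 1): before a front vowel (/i, e/) → [ɡ̚].
Occurrence 2 (position 5): no conditioning environment matches → elsewhere allophone [ɡ].

[ɡ̚], [ɡ]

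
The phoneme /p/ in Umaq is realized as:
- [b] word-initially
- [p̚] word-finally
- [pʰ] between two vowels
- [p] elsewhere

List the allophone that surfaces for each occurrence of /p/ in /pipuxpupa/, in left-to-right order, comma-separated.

[b], [pʰ], [p], [pʰ]

Occurrence 1 (position 1): word-initially → [b].
Occurrence 2 (position 3): between two vowels → [pʰ].
Occurrence 3 (position 6): no conditioning environment matches → elsewhere allophone [p].
Occurrence 4 (position 8): between two vowels → [pʰ].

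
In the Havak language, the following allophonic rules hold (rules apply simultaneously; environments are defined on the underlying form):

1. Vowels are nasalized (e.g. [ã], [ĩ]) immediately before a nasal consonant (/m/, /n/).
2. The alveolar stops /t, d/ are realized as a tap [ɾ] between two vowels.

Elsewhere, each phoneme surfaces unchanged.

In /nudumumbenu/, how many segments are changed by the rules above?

4

Segments that undergo a rule: /d/ → [ɾ] (rule 2); /u/ → [ũ] (rule 1); /u/ → [ũ] (rule 1); /e/ → [ẽ] (rule 1).
All other segments surface unchanged.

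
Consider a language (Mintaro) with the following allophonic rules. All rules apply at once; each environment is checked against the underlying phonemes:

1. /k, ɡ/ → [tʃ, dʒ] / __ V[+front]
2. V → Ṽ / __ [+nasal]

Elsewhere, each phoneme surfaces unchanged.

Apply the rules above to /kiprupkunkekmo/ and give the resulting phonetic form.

[tʃiprupkũntʃekmo]

/k/ — word-initial, before a front vowel — surfaces as [tʃ] (rule 1).
/i/ (between /k/ and /p/) fails the environment for rule 2, so it stays [i].
/p/ (between /i/ and /r/) is unaffected → [p].
/r/ stays [r].
/u/ (between /r/ and /p/): rule 2 targets it, but not before a nasal consonant → unchanged [u].
/p/ (between /u/ and /k/): no rule targets it → [p].
/k/ (between /p/ and /u/) is in the target of rule 1 but the environment (before a front vowel) is not met → [k].
/u/ — between /k/ and /n/, before a nasal consonant — surfaces as [ũ] (rule 2).
/n/ (between /u/ and /k/) is unaffected → [n].
/k/ — between /n/ and /e/, before a front vowel — surfaces as [tʃ] (rule 1).
/e/ (between /k/ and /k/): rule 2 targets it, but not before a nasal consonant → unchanged [e].
/k/ (between /e/ and /m/) fails the environment for rule 1, so it stays [k].
/m/ — not in any rule's target class → [m].
/o/ — word-final; rule 2 does not apply here → [o].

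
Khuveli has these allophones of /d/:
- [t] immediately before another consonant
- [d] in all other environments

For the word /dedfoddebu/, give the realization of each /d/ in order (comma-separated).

[d], [t], [t], [d]

Occurrence 1 (position 1): no conditioning environment matches → elsewhere allophone [d].
Occurrence 2 (position 3): immediately before another consonant → [t].
Occurrence 3 (position 6): immediately before another consonant → [t].
Occurrence 4 (position 7): no conditioning environment matches → elsewhere allophone [d].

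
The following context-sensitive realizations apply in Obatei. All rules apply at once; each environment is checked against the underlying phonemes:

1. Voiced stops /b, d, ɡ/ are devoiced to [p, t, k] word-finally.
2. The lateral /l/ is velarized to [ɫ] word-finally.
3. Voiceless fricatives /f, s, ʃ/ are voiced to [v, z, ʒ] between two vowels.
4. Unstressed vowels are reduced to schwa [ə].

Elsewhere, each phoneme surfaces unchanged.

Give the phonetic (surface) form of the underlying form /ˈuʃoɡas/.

[ˈuʒəɡəs]

/u/ (word-initial): rule 4 targets it, but not in an unstressed syllable → unchanged [u].
/ʃ/ (between /u/ and /o/): between two vowels, so rule 3 applies → [ʒ].
Rule 4 applies to /o/ (between /ʃ/ and /ɡ/: in an unstressed syllable) → [ə].
/ɡ/ — between /o/ and /a/; rule 1 does not apply here → [ɡ].
/a/ meets the environment for rule 4 (in an unstressed syllable) → [ə].
/s/ (word-final): rule 3 targets it, but not between two vowels → unchanged [s].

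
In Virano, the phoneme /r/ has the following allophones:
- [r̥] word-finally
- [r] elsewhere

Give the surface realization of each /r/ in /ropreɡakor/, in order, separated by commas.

[r], [r], [r̥]

Occurrence 1 (position 1): no conditioning environment matches → elsewhere allophone [r].
Occurrence 2 (position 4): no conditioning environment matches → elsewhere allophone [r].
Occurrence 3 (position 10): word-finally → [r̥].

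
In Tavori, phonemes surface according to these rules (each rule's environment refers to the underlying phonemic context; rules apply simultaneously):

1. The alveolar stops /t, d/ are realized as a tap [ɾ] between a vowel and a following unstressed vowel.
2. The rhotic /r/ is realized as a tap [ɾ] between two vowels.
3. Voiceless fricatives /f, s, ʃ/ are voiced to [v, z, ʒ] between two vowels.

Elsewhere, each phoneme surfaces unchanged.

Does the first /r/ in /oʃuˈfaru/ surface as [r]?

No

/r/ (between /a/ and /u/) occurs between two vowels → [ɾ] by rule 2.
The actual realization is [ɾ], not [r].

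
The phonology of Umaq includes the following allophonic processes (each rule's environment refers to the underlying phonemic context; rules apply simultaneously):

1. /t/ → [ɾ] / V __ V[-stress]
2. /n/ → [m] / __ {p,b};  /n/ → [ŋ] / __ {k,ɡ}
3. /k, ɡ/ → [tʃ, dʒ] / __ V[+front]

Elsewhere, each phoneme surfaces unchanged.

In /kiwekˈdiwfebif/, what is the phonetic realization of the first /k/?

/k/ (word-initial): before a front vowel, so rule 3 applies → [tʃ].

[tʃ]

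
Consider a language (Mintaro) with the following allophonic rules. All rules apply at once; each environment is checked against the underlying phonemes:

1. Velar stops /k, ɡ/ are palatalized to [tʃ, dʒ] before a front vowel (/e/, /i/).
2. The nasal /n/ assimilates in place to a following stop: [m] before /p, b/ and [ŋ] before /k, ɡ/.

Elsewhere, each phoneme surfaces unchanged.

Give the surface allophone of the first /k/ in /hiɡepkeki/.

/k/ meets the environment for rule 1 (before a front vowel) → [tʃ].

[tʃ]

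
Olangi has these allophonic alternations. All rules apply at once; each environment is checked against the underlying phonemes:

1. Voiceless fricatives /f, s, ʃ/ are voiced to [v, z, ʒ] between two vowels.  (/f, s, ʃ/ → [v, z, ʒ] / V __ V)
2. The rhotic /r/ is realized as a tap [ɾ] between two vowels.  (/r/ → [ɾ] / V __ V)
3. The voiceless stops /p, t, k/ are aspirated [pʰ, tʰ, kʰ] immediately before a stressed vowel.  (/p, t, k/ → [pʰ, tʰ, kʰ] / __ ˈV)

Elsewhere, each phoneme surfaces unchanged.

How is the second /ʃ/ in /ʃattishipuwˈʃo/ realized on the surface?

/ʃ/ (between /w/ and /o/) fails the environment for rule 1, so it stays [ʃ].

[ʃ]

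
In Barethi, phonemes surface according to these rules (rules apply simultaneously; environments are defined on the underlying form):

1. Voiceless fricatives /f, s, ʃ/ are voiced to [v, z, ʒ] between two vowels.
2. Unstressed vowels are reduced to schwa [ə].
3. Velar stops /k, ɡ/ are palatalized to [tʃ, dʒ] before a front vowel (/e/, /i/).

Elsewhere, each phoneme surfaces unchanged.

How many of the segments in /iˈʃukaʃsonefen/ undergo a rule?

7

Segments that undergo a rule: /i/ → [ə] (rule 2); /ʃ/ → [ʒ] (rule 1); /a/ → [ə] (rule 2); /o/ → [ə] (rule 2); /e/ → [ə] (rule 2); /f/ → [v] (rule 1); /e/ → [ə] (rule 2).
All other segments surface unchanged.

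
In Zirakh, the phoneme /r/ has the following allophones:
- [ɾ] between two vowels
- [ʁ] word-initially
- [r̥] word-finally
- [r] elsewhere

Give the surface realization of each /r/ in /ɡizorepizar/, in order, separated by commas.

[ɾ], [r̥]

Occurrence 1 (position 5): between two vowels → [ɾ].
Occurrence 2 (position 11): word-finally → [r̥].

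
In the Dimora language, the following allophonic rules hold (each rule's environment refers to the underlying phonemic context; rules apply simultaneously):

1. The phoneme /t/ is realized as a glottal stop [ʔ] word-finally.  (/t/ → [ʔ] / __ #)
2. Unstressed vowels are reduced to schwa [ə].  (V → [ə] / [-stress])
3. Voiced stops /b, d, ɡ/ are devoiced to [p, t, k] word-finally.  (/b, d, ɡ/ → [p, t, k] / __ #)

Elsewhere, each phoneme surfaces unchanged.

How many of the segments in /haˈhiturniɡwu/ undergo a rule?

4

Segments that undergo a rule: /a/ → [ə] (rule 2); /u/ → [ə] (rule 2); /i/ → [ə] (rule 2); /u/ → [ə] (rule 2).
All other segments surface unchanged.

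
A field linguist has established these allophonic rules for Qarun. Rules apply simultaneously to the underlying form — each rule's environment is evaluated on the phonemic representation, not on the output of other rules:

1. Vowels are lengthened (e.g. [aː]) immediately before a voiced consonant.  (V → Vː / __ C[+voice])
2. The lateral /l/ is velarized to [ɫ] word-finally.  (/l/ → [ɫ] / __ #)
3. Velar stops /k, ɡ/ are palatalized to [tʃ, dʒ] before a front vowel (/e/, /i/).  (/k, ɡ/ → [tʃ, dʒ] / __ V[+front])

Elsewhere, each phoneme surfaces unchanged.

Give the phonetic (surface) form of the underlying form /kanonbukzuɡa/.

/k/ (word-initial) fails the environment for rule 3, so it stays [k].
Rule 1 applies to /a/ (between /k/ and /n/: before a voiced consonant) → [aː].
/n/ (between /a/ and /o/): no rule targets it → [n].
/o/ — between /n/ and /n/, before a voiced consonant — surfaces as [oː] (rule 1).
/n/ (between /o/ and /b/): no rule targets it → [n].
/b/ — not in any rule's target class → [b].
/u/ — between /b/ and /k/; rule 1 does not apply here → [u].
/k/ (between /u/ and /z/) is in the target of rule 3 but the environment (before a front vowel) is not met → [k].
/z/ (between /k/ and /u/): no rule targets it → [z].
/u/ meets the environment for rule 1 (before a voiced consonant) → [uː].
/ɡ/ — between /u/ and /a/; rule 3 does not apply here → [ɡ].
/a/ (word-final) is in the target of rule 1 but the environment (before a voiced consonant) is not met → [a].

[kaːnoːnbukzuːɡa]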